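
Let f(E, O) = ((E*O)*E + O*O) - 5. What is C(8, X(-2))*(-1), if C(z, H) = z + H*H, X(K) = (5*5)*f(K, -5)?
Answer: -8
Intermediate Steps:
f(E, O) = -5 + O² + O*E² (f(E, O) = (O*E² + O²) - 5 = (O² + O*E²) - 5 = -5 + O² + O*E²)
X(K) = 500 - 125*K² (X(K) = (5*5)*(-5 + (-5)² - 5*K²) = 25*(-5 + 25 - 5*K²) = 25*(20 - 5*K²) = 500 - 125*K²)
C(z, H) = z + H²
C(8, X(-2))*(-1) = (8 + (500 - 125*(-2)²)²)*(-1) = (8 + (500 - 125*4)²)*(-1) = (8 + (500 - 500)²)*(-1) = (8 + 0²)*(-1) = (8 + 0)*(-1) = 8*(-1) = -8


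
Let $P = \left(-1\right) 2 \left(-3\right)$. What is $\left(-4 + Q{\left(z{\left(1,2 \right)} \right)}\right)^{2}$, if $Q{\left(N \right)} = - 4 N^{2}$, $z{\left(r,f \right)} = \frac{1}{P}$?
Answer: $\frac{1369}{81} \approx 16.901$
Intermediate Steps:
$P = 6$ ($P = \left(-2\right) \left(-3\right) = 6$)
$z{\left(r,f \right)} = \frac{1}{6}$
$\left(-4 + Q{\left(z{\left(1,2 \right)} \right)}\right)^{2} = \left(-4 - \frac{4}{36}\right)^{2} = \left(-4 - \frac{1}{9}\right)^{2} = \left(- \frac{37}{9}\right)^{2} = \frac{1369}{81}$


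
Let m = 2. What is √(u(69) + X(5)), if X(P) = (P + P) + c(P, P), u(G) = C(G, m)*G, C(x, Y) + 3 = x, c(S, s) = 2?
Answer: √4566 ≈ 67.572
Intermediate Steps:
C(x, Y) = -3 + x
u(G) = G*(-3 + G) (u(G) = (-3 + G)*G = G*(-3 + G))
X(P) = 2 + 2*P (X(P) = (P + P) + 2 = 2*P + 2 = 2 + 2*P)
√(u(69) + X(5)) = √(69*(-3 + 69) + (2 + 2*5)) = √(69*66 + (2 + 10)) = √(4554 + 12) = √4566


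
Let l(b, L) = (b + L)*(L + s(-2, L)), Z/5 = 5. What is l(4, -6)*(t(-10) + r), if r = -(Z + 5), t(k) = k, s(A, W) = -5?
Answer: -880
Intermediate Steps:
Z = 25 (Z = 5*5 = 25)
l(b, L) = (-5 + L)*(L + b) (l(b, L) = (b + L)*(L - 5) = (L + b)*(-5 + L) = (-5 + L)*(L + b))
r = -30 (r = -(25 + 5) = -1*30 = -30)
l(4, -6)*(t(-10) + r) = ((-6)² - 5*(-6) - 5*4 - 6*4)*(-10 - 30) = (36 + 30 - 20 - 24)*(-40) = 22*(-40) = -880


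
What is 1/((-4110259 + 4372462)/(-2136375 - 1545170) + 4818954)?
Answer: 3681545/17741195741727 ≈ 2.0751e-7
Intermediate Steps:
1/((-4110259 + 4372462)/(-2136375 - 1545170) + 4818954) = 1/(262203/(-3681545) + 4818954) = 1/(262203*(-1/3681545) + 4818954) = 1/(-262203/3681545 + 4818954) = 1/(17741195741727/3681545) = 3681545/17741195741727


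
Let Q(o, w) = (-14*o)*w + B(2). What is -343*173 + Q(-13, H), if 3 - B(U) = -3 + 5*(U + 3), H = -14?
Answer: -61906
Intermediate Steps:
B(U) = -9 - 5*U (B(U) = 3 - (-3 + 5*(U + 3)) = 3 - (-3 + 5*(3 + U)) = 3 - (-3 + (15 + 5*U)) = 3 - (12 + 5*U) = 3 + (-12 - 5*U) = -9 - 5*U)
Q(o, w) = -19 - 14*o*w (Q(o, w) = (-14*o)*w + (-9 - 5*2) = -14*o*w + (-9 - 10) = -14*o*w - 19 = -19 - 14*o*w)
-343*173 + Q(-13, H) = -343*173 + (-19 - 14*(-13)*(-14)) = -59339 + (-19 - 2548) = -59339 - 2567 = -61906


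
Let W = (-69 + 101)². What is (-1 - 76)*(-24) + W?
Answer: 2872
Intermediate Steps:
W = 1024 (W = 32² = 1024)
(-1 - 76)*(-24) + W = (-1 - 76)*(-24) + 1024 = -77*(-24) + 1024 = 1848 + 1024 = 2872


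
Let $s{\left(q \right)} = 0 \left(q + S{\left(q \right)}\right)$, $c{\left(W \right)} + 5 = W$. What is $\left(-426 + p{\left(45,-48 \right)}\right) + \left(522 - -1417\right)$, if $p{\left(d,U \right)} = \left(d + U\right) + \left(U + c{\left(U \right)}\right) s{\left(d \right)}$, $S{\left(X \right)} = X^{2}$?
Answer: $1510$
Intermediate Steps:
$c{\left(W \right)} = -5 + W$
$s{\left(q \right)} = 0$ ($s{\left(q \right)} = 0 \left(q + q^{2}\right) = 0$)
$p{\left(d,U \right)} = U + d$ ($p{\left(d,U \right)} = \left(d + U\right) + \left(U + \left(-5 + U\right)\right) 0 = \left(U + d\right) + \left(-5 + 2 U\right) 0 = \left(U + d\right) + 0 = U + d$)
$\left(-426 + p{\left(45,-48 \right)}\right) + \left(522 - -1417\right) = \left(-426 + \left(-48 + 45\right)\right) + \left(522 - -1417\right) = \left(-426 - 3\right) + \left(522 + 1417\right) = -429 + 1939 = 1510$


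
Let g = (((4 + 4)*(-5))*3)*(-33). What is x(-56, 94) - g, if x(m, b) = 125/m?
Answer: -221885/56 ≈ -3962.2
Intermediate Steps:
g = 3960 (g = ((8*(-5))*3)*(-33) = -40*3*(-33) = -120*(-33) = 3960)
x(-56, 94) - g = 125/(-56) - 1*3960 = 125*(-1/56) - 3960 = -125/56 - 3960 = -221885/56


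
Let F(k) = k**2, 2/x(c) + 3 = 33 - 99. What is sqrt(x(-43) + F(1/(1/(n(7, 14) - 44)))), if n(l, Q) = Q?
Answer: sqrt(4284762)/69 ≈ 30.000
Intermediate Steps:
x(c) = -2/69 (x(c) = 2/(-3 + (33 - 99)) = 2/(-3 - 66) = 2/(-69) = 2*(-1/69) = -2/69)
sqrt(x(-43) + F(1/(1/(n(7, 14) - 44)))) = sqrt(-2/69 + (1/(1/(14 - 44)))**2) = sqrt(-2/69 + (1/(1/(-30)))**2) = sqrt(-2/69 + (1/(-1/30))**2) = sqrt(-2/69 + (-30)**2) = sqrt(-2/69 + 900) = sqrt(62098/69) = sqrt(4284762)/69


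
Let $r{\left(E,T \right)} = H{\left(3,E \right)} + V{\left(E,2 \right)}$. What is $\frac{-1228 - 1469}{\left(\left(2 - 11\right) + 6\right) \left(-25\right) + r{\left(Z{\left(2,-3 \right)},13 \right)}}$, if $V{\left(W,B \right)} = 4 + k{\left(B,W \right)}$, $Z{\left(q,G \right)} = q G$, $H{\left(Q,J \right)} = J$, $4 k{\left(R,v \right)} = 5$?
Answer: $- \frac{3596}{99} \approx -36.323$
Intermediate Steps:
$k{\left(R,v \right)} = \frac{5}{4}$ ($k{\left(R,v \right)} = \frac{1}{4} \cdot 5 = \frac{5}{4}$)
$Z{\left(q,G \right)} = G q$
$V{\left(W,B \right)} = \frac{21}{4}$ ($V{\left(W,B \right)} = 4 + \frac{5}{4} = \frac{21}{4}$)
$r{\left(E,T \right)} = \frac{21}{4} + E$ ($r{\left(E,T \right)} = E + \frac{21}{4} = \frac{21}{4} + E$)
$\frac{-1228 - 1469}{\left(\left(2 - 11\right) + 6\right) \left(-25\right) + r{\left(Z{\left(2,-3 \right)},13 \right)}} = \frac{-1228 - 1469}{\left(\left(2 - 11\right) + 6\right) \left(-25\right) + \left(\frac{21}{4} - 6\right)} = - \frac{2697}{\left(-9 + 6\right) \left(-25\right) + \left(\frac{21}{4} - 6\right)} = - \frac{2697}{\left(-3\right) \left(-25\right) - \frac{3}{4}} = - \frac{2697}{75 - \frac{3}{4}} = - \frac{2697}{\frac{297}{4}} = \left(-2697\right) \frac{4}{297} = - \frac{3596}{99}$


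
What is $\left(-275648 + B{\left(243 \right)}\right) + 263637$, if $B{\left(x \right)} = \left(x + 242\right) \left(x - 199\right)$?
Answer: $9329$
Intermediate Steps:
$B{\left(x \right)} = \left(-199 + x\right) \left(242 + x\right)$ ($B{\left(x \right)} = \left(242 + x\right) \left(-199 + x\right) = \left(-199 + x\right) \left(242 + x\right)$)
$\left(-275648 + B{\left(243 \right)}\right) + 263637 = \left(-275648 + \left(-48158 + 243^{2} + 43 \cdot 243\right)\right) + 263637 = \left(-275648 + \left(-48158 + 59049 + 10449\right)\right) + 263637 = \left(-275648 + 21340\right) + 263637 = -254308 + 263637 = 9329$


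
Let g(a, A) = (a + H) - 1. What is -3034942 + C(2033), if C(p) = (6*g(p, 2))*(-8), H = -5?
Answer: -3132238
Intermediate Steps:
g(a, A) = -6 + a (g(a, A) = (a - 5) - 1 = (-5 + a) - 1 = -6 + a)
C(p) = 288 - 48*p (C(p) = (6*(-6 + p))*(-8) = (-36 + 6*p)*(-8) = 288 - 48*p)
-3034942 + C(2033) = -3034942 + (288 - 48*2033) = -3034942 + (288 - 97584) = -3034942 - 97296 = -3132238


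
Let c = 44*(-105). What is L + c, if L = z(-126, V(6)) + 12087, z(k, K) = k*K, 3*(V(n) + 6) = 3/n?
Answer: 8202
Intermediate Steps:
V(n) = -6 + 1/n (V(n) = -6 + (3/n)/3 = -6 + 1/n)
c = -4620
z(k, K) = K*k
L = 12822 (L = (-6 + 1/6)*(-126) + 12087 = (-6 + ⅙)*(-126) + 12087 = -35/6*(-126) + 12087 = 735 + 12087 = 12822)
L + c = 12822 - 4620 = 8202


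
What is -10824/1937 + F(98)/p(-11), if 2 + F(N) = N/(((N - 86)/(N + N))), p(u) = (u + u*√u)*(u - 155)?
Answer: 2*(-1347588*√11 + 1136455*I)/(482313*(√11 - I)) ≈ -5.5151 - 0.24198*I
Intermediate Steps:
p(u) = (-155 + u)*(u + u^(3/2)) (p(u) = (u + u^(3/2))*(-155 + u) = (-155 + u)*(u + u^(3/2)))
F(N) = -2 + 2*N²/(-86 + N) (F(N) = -2 + N/(((N - 86)/(N + N))) = -2 + N/(((-86 + N)/((2*N)))) = -2 + N/(((-86 + N)*(1/(2*N)))) = -2 + N/(((-86 + N)/(2*N))) = -2 + N*(2*N/(-86 + N)) = -2 + 2*N²/(-86 + N))
-10824/1937 + F(98)/p(-11) = -10824/1937 + (2*(86 + 98² - 1*98)/(-86 + 98))/((-11)² + (-11)^(5/2) - 155*(-11) - (-1705)*I*√11) = -10824*1/1937 + (2*(86 + 9604 - 98)/12)/(121 + 121*I*√11 + 1705 - (-1705)*I*√11) = -10824/1937 + (2*(1/12)*9592)/(121 + 121*I*√11 + 1705 + 1705*I*√11) = -10824/1937 + 4796/(3*(1826 + 1826*I*√11))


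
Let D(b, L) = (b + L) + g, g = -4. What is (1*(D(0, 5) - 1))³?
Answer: 0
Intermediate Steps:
D(b, L) = -4 + L + b (D(b, L) = (b + L) - 4 = (L + b) - 4 = -4 + L + b)
(1*(D(0, 5) - 1))³ = (1*((-4 + 5 + 0) - 1))³ = (1*(1 - 1))³ = (1*0)³ = 0³ = 0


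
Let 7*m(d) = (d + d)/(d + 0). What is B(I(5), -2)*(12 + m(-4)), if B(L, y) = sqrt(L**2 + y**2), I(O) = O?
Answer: 86*sqrt(29)/7 ≈ 66.161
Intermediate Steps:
m(d) = 2/7 (m(d) = ((d + d)/(d + 0))/7 = ((2*d)/d)/7 = (1/7)*2 = 2/7)
B(I(5), -2)*(12 + m(-4)) = sqrt(5**2 + (-2)**2)*(12 + 2/7) = sqrt(25 + 4)*(86/7) = sqrt(29)*(86/7) = 86*sqrt(29)/7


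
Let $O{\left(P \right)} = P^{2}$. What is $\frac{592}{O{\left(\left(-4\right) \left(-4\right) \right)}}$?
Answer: $\frac{37}{16} \approx 2.3125$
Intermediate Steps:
$\frac{592}{O{\left(\left(-4\right) \left(-4\right) \right)}} = \frac{592}{\left(\left(-4\right) \left(-4\right)\right)^{2}} = \frac{592}{16^{2}} = \frac{592}{256} = 592 \cdot \frac{1}{256} = \frac{37}{16}$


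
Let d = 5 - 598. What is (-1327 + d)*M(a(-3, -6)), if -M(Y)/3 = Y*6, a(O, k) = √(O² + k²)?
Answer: 103680*√5 ≈ 2.3184e+5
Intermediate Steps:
d = -593
M(Y) = -18*Y (M(Y) = -3*Y*6 = -18*Y)
(-1327 + d)*M(a(-3, -6)) = (-1327 - 593)*(-18*√((-3)² + (-6)²)) = -(-34560)*√(9 + 36) = -(-34560)*√45 = -(-34560)*3*√5 = -(-103680)*√5 = 103680*√5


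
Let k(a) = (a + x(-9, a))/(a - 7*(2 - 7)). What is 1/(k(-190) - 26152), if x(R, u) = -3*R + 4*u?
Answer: -155/4052637 ≈ -3.8247e-5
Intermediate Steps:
k(a) = (27 + 5*a)/(35 + a) (k(a) = (a + (-3*(-9) + 4*a))/(a - 7*(2 - 7)) = (a + (27 + 4*a))/(a - 7*(-5)) = (27 + 5*a)/(a + 35) = (27 + 5*a)/(35 + a))
1/(k(-190) - 26152) = 1/((27 + 5*(-190))/(35 - 190) - 26152) = 1/((27 - 950)/(-155) - 26152) = 1/(-1/155*(-923) - 26152) = 1/(923/155 - 26152) = 1/(-4052637/155) = -155/4052637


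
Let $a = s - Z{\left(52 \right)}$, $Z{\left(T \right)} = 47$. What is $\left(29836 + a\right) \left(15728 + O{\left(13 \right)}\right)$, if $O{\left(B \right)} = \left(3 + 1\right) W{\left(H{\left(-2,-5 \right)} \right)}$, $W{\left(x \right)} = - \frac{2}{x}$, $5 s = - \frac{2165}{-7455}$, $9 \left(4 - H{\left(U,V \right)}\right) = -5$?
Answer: $\frac{143190195716128}{305655} \approx 4.6847 \cdot 10^{8}$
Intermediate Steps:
$H{\left(U,V \right)} = \frac{41}{9}$ ($H{\left(U,V \right)} = 4 - - \frac{5}{9} = 4 + \frac{5}{9} = \frac{41}{9}$)
$s = \frac{433}{7455}$ ($s = \frac{\left(-2165\right) \frac{1}{-7455}}{5} = \frac{\left(-2165\right) \left(- \frac{1}{7455}\right)}{5} = \frac{1}{5} \cdot \frac{433}{1491} = \frac{433}{7455} \approx 0.058082$)
$a = - \frac{349952}{7455}$ ($a = \frac{433}{7455} - 47 = - \frac{349952}{7455} \approx -46.942$)
$O{\left(B \right)} = - \frac{72}{41}$ ($O{\left(B \right)} = \left(3 + 1\right) \left(- \frac{2}{\frac{41}{9}}\right) = 4 \left(\left(-2\right) \frac{9}{41}\right) = 4 \left(- \frac{18}{41}\right) = - \frac{72}{41}$)
$\left(29836 + a\right) \left(15728 + O{\left(13 \right)}\right) = \left(29836 - \frac{349952}{7455}\right) \left(15728 - \frac{72}{41}\right) = \frac{222077428}{7455} \cdot \frac{644776}{41} = \frac{143190195716128}{305655}$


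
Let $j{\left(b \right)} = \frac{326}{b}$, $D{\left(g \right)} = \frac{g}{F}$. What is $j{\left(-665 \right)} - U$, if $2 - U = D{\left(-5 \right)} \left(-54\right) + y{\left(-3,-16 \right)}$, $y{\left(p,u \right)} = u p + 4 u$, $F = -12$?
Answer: $- \frac{54517}{1330} \approx -40.99$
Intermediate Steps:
$D{\left(g \right)} = - \frac{g}{12}$ ($D{\left(g \right)} = \frac{g}{-12} = g \left(- \frac{1}{12}\right) = - \frac{g}{12}$)
$y{\left(p,u \right)} = 4 u + p u$ ($y{\left(p,u \right)} = p u + 4 u = 4 u + p u$)
$U = \frac{81}{2}$ ($U = 2 - \left(\left(- \frac{1}{12}\right) \left(-5\right) \left(-54\right) - 16 \left(4 - 3\right)\right) = 2 - \left(\frac{5}{12} \left(-54\right) - 16\right) = 2 - \left(- \frac{45}{2} - 16\right) = 2 - - \frac{77}{2} = 2 + \frac{77}{2} = \frac{81}{2} \approx 40.5$)
$j{\left(-665 \right)} - U = \frac{326}{-665} - \frac{81}{2} = 326 \left(- \frac{1}{665}\right) - \frac{81}{2} = - \frac{326}{665} - \frac{81}{2} = - \frac{54517}{1330}$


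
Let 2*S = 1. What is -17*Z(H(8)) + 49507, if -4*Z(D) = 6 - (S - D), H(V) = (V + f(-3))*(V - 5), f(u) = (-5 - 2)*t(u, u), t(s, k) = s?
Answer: 399201/8 ≈ 49900.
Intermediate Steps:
S = ½ (S = (½)*1 = ½ ≈ 0.50000)
f(u) = -7*u (f(u) = (-5 - 2)*u = -7*u)
H(V) = (-5 + V)*(21 + V) (H(V) = (V - 7*(-3))*(V - 5) = (V + 21)*(-5 + V) = (21 + V)*(-5 + V) = (-5 + V)*(21 + V))
Z(D) = -11/8 - D/4 (Z(D) = -(6 - (½ - D))/4 = -(6 + (-½ + D))/4 = -(11/2 + D)/4 = -11/8 - D/4)
-17*Z(H(8)) + 49507 = -17*(-11/8 - (-105 + 8² + 16*8)/4) + 49507 = -17*(-11/8 - (-105 + 64 + 128)/4) + 49507 = -17*(-11/8 - ¼*87) + 49507 = -17*(-11/8 - 87/4) + 49507 = -17*(-185/8) + 49507 = 3145/8 + 49507 = 399201/8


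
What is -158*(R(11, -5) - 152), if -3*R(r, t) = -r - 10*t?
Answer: 26070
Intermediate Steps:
R(r, t) = r/3 + 10*t/3 (R(r, t) = -(-r - 10*t)/3 = r/3 + 10*t/3)
-158*(R(11, -5) - 152) = -158*(((⅓)*11 + (10/3)*(-5)) - 152) = -158*((11/3 - 50/3) - 152) = -158*(-13 - 152) = -158*(-165) = 26070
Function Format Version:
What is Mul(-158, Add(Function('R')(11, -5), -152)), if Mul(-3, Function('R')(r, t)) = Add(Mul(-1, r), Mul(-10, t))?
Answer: 26070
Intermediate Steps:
Function('R')(r, t) = Add(Mul(Rational(1, 3), r), Mul(Rational(10, 3), t)) (Function('R')(r, t) = Mul(Rational(-1, 3), Add(Mul(-1, r), Mul(-10, t))) = Add(Mul(Rational(1, 3), r), Mul(Rational(10, 3), t)))
Mul(-158, Add(Function('R')(11, -5), -152)) = Mul(-158, Add(Add(Mul(Rational(1, 3), 11), Mul(Rational(10, 3), -5)), -152)) = Mul(-158, Add(Add(Rational(11, 3), Rational(-50, 3)), -152)) = Mul(-158, Add(-13, -152)) = Mul(-158, -165) = 26070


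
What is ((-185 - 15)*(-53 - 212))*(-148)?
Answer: -7844000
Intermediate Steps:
((-185 - 15)*(-53 - 212))*(-148) = -200*(-265)*(-148) = 53000*(-148) = -7844000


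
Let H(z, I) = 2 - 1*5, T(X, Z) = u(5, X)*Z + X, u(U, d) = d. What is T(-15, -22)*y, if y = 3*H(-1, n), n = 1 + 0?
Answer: -2835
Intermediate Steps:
n = 1
T(X, Z) = X + X*Z (T(X, Z) = X*Z + X = X + X*Z)
H(z, I) = -3 (H(z, I) = 2 - 5 = -3)
y = -9 (y = 3*(-3) = -9)
T(-15, -22)*y = -15*(1 - 22)*(-9) = -15*(-21)*(-9) = 315*(-9) = -2835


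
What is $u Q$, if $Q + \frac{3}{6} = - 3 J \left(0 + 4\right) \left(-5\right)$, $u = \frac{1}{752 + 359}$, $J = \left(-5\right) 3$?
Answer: $- \frac{1801}{2222} \approx -0.81053$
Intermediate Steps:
$J = -15$
$u = \frac{1}{1111} \approx 0.00090009$
$Q = - \frac{1801}{2}$ ($Q = - \frac{1}{2} + \left(-3\right) \left(-15\right) \left(0 + 4\right) \left(-5\right) = - \frac{1}{2} + 45 \cdot 4 \left(-5\right) = - \frac{1}{2} + 45 \left(-20\right) = - \frac{1}{2} - 900 = - \frac{1801}{2} \approx -900.5$)
$u Q = \frac{1}{1111} \left(- \frac{1801}{2}\right) = - \frac{1801}{2222}$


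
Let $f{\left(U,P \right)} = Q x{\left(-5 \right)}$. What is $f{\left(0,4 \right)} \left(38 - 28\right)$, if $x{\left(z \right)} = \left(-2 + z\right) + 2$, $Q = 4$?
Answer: $-200$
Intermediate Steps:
$x{\left(z \right)} = z$
$f{\left(U,P \right)} = -20$ ($f{\left(U,P \right)} = 4 \left(-5\right) = -20$)
$f{\left(0,4 \right)} \left(38 - 28\right) = - 20 \left(38 - 28\right) = \left(-20\right) 10 = -200$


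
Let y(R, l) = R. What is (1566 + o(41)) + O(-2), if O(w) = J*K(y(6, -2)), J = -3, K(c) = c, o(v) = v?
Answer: 1589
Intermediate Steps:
O(w) = -18 (O(w) = -3*6 = -18)
(1566 + o(41)) + O(-2) = (1566 + 41) - 18 = 1607 - 18 = 1589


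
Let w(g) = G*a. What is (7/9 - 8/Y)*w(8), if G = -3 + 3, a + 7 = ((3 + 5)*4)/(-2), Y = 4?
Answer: 0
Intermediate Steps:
a = -23 (a = -7 + ((3 + 5)*4)/(-2) = -7 + (8*4)*(-½) = -7 + 32*(-½) = -7 - 16 = -23)
G = 0
w(g) = 0 (w(g) = 0*(-23) = 0)
(7/9 - 8/Y)*w(8) = (7/9 - 8/4)*0 = (7*(⅑) - 8*¼)*0 = (7/9 - 2)*0 = -11/9*0 = 0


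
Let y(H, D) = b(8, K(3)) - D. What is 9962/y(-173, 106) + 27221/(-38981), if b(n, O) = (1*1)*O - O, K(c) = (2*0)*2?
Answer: -195607074/2065993 ≈ -94.679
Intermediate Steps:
K(c) = 0 (K(c) = 0*2 = 0)
b(n, O) = 0 (b(n, O) = 1*O - O = O - O = 0)
y(H, D) = -D (y(H, D) = 0 - D = -D)
9962/y(-173, 106) + 27221/(-38981) = 9962/((-1*106)) + 27221/(-38981) = 9962/(-106) + 27221*(-1/38981) = 9962*(-1/106) - 27221/38981 = -4981/53 - 27221/38981 = -195607074/2065993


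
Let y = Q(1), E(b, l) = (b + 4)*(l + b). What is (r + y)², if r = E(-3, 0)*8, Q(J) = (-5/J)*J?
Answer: 841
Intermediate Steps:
E(b, l) = (4 + b)*(b + l)
Q(J) = -5
r = -24 (r = ((-3)² + 4*(-3) + 4*0 - 3*0)*8 = (9 - 12 + 0 + 0)*8 = -3*8 = -24)
y = -5
(r + y)² = (-24 - 5)² = (-29)² = 841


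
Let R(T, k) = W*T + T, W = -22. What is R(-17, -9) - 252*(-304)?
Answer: 76965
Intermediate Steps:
R(T, k) = -21*T (R(T, k) = -22*T + T = -21*T)
R(-17, -9) - 252*(-304) = -21*(-17) - 252*(-304) = 357 + 76608 = 76965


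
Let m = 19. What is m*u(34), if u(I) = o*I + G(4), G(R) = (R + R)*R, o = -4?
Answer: -1976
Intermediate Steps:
G(R) = 2*R² (G(R) = (2*R)*R = 2*R²)
u(I) = 32 - 4*I (u(I) = -4*I + 2*4² = -4*I + 2*16 = -4*I + 32 = 32 - 4*I)
m*u(34) = 19*(32 - 4*34) = 19*(32 - 136) = 19*(-104) = -1976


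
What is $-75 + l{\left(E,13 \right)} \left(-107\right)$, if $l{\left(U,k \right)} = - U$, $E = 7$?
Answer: $674$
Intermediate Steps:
$-75 + l{\left(E,13 \right)} \left(-107\right) = -75 + \left(-1\right) 7 \left(-107\right) = -75 - -749 = -75 + 749 = 674$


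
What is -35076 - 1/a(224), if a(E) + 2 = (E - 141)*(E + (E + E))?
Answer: -1956328825/55774 ≈ -35076.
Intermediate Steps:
a(E) = -2 + 3*E*(-141 + E) (a(E) = -2 + (E - 141)*(E + (E + E)) = -2 + (-141 + E)*(E + 2*E) = -2 + (-141 + E)*(3*E) = -2 + 3*E*(-141 + E))
-35076 - 1/a(224) = -35076 - 1/(-2 - 423*224 + 3*224²) = -35076 - 1/(-2 - 94752 + 3*50176) = -35076 - 1/(-2 - 94752 + 150528) = -35076 - 1/55774 = -1956328825/55774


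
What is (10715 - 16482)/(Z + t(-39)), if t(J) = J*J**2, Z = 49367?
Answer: 5767/9952 ≈ 0.57948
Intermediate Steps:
t(J) = J**3
(10715 - 16482)/(Z + t(-39)) = (10715 - 16482)/(49367 + (-39)**3) = -5767/(49367 - 59319) = -5767/(-9952) = -5767*(-1/9952) = 5767/9952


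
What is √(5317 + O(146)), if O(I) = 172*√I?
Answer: √(5317 + 172*√146) ≈ 85.996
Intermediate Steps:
√(5317 + O(146)) = √(5317 + 172*√146)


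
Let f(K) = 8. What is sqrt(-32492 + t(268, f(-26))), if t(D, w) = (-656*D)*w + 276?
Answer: 2*I*sqrt(359670) ≈ 1199.4*I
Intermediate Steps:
t(D, w) = 276 - 656*D*w (t(D, w) = -656*D*w + 276 = 276 - 656*D*w)
sqrt(-32492 + t(268, f(-26))) = sqrt(-32492 + (276 - 656*268*8)) = sqrt(-32492 + (276 - 1406464)) = sqrt(-32492 - 1406188) = sqrt(-1438680) = 2*I*sqrt(359670)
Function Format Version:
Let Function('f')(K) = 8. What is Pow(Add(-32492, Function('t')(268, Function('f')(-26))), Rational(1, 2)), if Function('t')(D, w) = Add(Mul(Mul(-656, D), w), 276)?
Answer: Mul(2, I, Pow(359670, Rational(1, 2))) ≈ Mul(1199.4, I)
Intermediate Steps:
Function('t')(D, w) = Add(276, Mul(-656, D, w)) (Function('t')(D, w) = Add(Mul(-656, D, w), 276) = Add(276, Mul(-656, D, w)))
Pow(Add(-32492, Function('t')(268, Function('f')(-26))), Rational(1, 2)) = Pow(Add(-32492, Add(276, Mul(-656, 268, 8))), Rational(1, 2)) = Pow(Add(-32492, Add(276, -1406464)), Rational(1, 2)) = Pow(Add(-32492, -1406188), Rational(1, 2)) = Pow(-1438680, Rational(1, 2)) = Mul(2, I, Pow(359670, Rational(1, 2)))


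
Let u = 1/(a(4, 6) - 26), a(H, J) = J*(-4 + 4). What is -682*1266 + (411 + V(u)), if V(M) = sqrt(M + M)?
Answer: -863001 + I*sqrt(13)/13 ≈ -8.63e+5 + 0.27735*I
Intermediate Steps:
a(H, J) = 0 (a(H, J) = J*0 = 0)
u = -1/26 (u = 1/(0 - 26) = 1/(-26) = -1/26 ≈ -0.038462)
V(M) = sqrt(2)*sqrt(M) (V(M) = sqrt(2*M) = sqrt(2)*sqrt(M))
-682*1266 + (411 + V(u)) = -682*1266 + (411 + sqrt(2)*sqrt(-1/26)) = -863412 + (411 + sqrt(2)*(I*sqrt(26)/26)) = -863412 + (411 + I*sqrt(13)/13) = -863001 + I*sqrt(13)/13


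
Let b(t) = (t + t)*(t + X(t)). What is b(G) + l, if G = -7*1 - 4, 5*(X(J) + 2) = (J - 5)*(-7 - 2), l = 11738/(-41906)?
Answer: -36445659/104765 ≈ -347.88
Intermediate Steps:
l = -5869/20953 (l = 11738*(-1/41906) = -5869/20953 ≈ -0.28010)
X(J) = 7 - 9*J/5 (X(J) = -2 + ((J - 5)*(-7 - 2))/5 = -2 + ((-5 + J)*(-9))/5 = -2 + (45 - 9*J)/5 = -2 + (9 - 9*J/5) = 7 - 9*J/5)
G = -11 (G = -7 - 4 = -11)
b(t) = 2*t*(7 - 4*t/5) (b(t) = (t + t)*(t + (7 - 9*t/5)) = (2*t)*(7 - 4*t/5) = 2*t*(7 - 4*t/5))
b(G) + l = (2/5)*(-11)*(35 - 4*(-11)) - 5869/20953 = (2/5)*(-11)*(35 + 44) - 5869/20953 = (2/5)*(-11)*79 - 5869/20953 = -1738/5 - 5869/20953 = -36445659/104765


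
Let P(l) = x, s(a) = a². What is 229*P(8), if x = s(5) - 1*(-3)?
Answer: 6412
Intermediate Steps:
x = 28 (x = 5² - 1*(-3) = 25 + 3 = 28)
P(l) = 28
229*P(8) = 229*28 = 6412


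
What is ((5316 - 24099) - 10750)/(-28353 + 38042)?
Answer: -29533/9689 ≈ -3.0481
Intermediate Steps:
((5316 - 24099) - 10750)/(-28353 + 38042) = (-18783 - 10750)/9689 = -29533*1/9689 = -29533/9689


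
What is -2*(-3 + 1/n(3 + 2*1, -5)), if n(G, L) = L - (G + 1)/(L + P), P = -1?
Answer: 13/2 ≈ 6.5000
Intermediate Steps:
n(G, L) = L - (1 + G)/(-1 + L) (n(G, L) = L - (G + 1)/(L - 1) = L - (1 + G)/(-1 + L))
-2*(-3 + 1/n(3 + 2*1, -5)) = -2*(-3 + 1/((-1 + (-5)² - (3 + 2*1) - 1*(-5))/(-1 - 5))) = -2*(-3 + 1/((-1 + 25 - (3 + 2) + 5)/(-6))) = -2*(-3 + 1/(-(-1 + 25 - 1*5 + 5)/6)) = -2*(-3 + 1/(-(-1 + 25 - 5 + 5)/6)) = -2*(-3 + 1/(-⅙*24)) = -2*(-3 + 1/(-4)) = -2*(-3 - ¼) = -2*(-13/4) = 13/2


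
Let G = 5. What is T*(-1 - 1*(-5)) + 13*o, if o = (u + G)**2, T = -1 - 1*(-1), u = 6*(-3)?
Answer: 2197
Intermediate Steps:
u = -18
T = 0 (T = -1 + 1 = 0)
o = 169 (o = (-18 + 5)**2 = (-13)**2 = 169)
T*(-1 - 1*(-5)) + 13*o = 0*(-1 - 1*(-5)) + 13*169 = 0*(-1 + 5) + 2197 = 0*4 + 2197 = 0 + 2197 = 2197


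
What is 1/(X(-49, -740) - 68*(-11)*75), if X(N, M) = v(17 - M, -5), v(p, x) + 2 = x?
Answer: 1/56093 ≈ 1.7828e-5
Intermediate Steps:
v(p, x) = -2 + x
X(N, M) = -7 (X(N, M) = -2 - 5 = -7)
1/(X(-49, -740) - 68*(-11)*75) = 1/(-7 - 68*(-11)*75) = 1/(-7 + 748*75) = 1/(-7 + 56100) = 1/56093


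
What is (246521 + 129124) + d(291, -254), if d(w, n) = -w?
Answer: 375354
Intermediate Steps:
(246521 + 129124) + d(291, -254) = (246521 + 129124) - 1*291 = 375645 - 291 = 375354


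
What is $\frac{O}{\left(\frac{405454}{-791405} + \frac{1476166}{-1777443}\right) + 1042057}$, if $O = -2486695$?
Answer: $- \frac{3497977352361493425}{1465836014754715303} \approx -2.3863$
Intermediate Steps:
$\frac{O}{\left(\frac{405454}{-791405} + \frac{1476166}{-1777443}\right) + 1042057} = - \frac{2486695}{\left(\frac{405454}{-791405} + \frac{1476166}{-1777443}\right) + 1042057} = - \frac{2486695}{\left(405454 \left(- \frac{1}{791405}\right) + 1476166 \left(- \frac{1}{1777443}\right)\right) + 1042057} = - \frac{2486695}{\left(- \frac{405454}{791405} - \frac{1476166}{1777443}\right) + 1042057} = - \frac{2486695}{- \frac{1888916527352}{1406677277415} + 1042057} = - \frac{2486695}{\frac{1465836014754715303}{1406677277415}} = \left(-2486695\right) \frac{1406677277415}{1465836014754715303} = - \frac{3497977352361493425}{1465836014754715303}$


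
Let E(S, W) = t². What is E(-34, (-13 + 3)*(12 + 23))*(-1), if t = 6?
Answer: -36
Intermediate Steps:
E(S, W) = 36 (E(S, W) = 6² = 36)
E(-34, (-13 + 3)*(12 + 23))*(-1) = 36*(-1) = -36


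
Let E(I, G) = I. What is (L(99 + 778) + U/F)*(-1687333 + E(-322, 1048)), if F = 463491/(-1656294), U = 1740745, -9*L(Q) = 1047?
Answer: 540657046755547485/51499 ≈ 1.0498e+13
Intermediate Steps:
L(Q) = -349/3 (L(Q) = -⅑*1047 = -349/3)
F = -154497/552098 (F = 463491*(-1/1656294) = -154497/552098 ≈ -0.27984)
(L(99 + 778) + U/F)*(-1687333 + E(-322, 1048)) = (-349/3 + 1740745/(-154497/552098))*(-1687333 - 322) = (-349/3 + 1740745*(-552098/154497))*(-1687655) = (-349/3 - 961061833010/154497)*(-1687655) = -320359935387/51499*(-1687655) = 540657046755547485/51499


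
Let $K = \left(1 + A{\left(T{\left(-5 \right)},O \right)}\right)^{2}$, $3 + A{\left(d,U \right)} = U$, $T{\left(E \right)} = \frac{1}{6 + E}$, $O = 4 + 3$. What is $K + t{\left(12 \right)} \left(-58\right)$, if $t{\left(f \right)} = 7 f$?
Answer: $-4847$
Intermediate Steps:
$O = 7$
$A{\left(d,U \right)} = -3 + U$
$K = 25$ ($K = \left(1 + \left(-3 + 7\right)\right)^{2} = \left(1 + 4\right)^{2} = 5^{2} = 25$)
$K + t{\left(12 \right)} \left(-58\right) = 25 + 7 \cdot 12 \left(-58\right) = 25 + 84 \left(-58\right) = 25 - 4872 = -4847$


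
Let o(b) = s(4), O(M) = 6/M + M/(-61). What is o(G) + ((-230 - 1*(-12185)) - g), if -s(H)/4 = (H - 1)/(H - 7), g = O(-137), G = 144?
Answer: 99922960/8357 ≈ 11957.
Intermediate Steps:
O(M) = 6/M - M/61 (O(M) = 6/M + M*(-1/61) = 6/M - M/61)
g = 18403/8357 (g = 6/(-137) - 1/61*(-137) = 6*(-1/137) + 137/61 = -6/137 + 137/61 = 18403/8357 ≈ 2.2021)
s(H) = -4*(-1 + H)/(-7 + H) (s(H) = -4*(H - 1)/(H - 7) = -4*(-1 + H)/(-7 + H))
o(b) = 4 (o(b) = 4*(1 - 1*4)/(-7 + 4) = 4*(1 - 4)/(-3) = 4*(-⅓)*(-3) = 4)
o(G) + ((-230 - 1*(-12185)) - g) = 4 + ((-230 - 1*(-12185)) - 1*18403/8357) = 4 + ((-230 + 12185) - 18403/8357) = 4 + (11955 - 18403/8357) = 4 + 99889532/8357 = 99922960/8357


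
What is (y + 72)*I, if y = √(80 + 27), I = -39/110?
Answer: -1404/55 - 39*√107/110 ≈ -29.195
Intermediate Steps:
I = -39/110 (I = -39*1/110 = -39/110 ≈ -0.35455)
y = √107 ≈ 10.344
(y + 72)*I = (√107 + 72)*(-39/110) = (72 + √107)*(-39/110) = -1404/55 - 39*√107/110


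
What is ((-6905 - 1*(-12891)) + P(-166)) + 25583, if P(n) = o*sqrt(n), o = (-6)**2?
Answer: 31569 + 36*I*sqrt(166) ≈ 31569.0 + 463.83*I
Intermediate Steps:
o = 36
P(n) = 36*sqrt(n)
((-6905 - 1*(-12891)) + P(-166)) + 25583 = ((-6905 - 1*(-12891)) + 36*sqrt(-166)) + 25583 = ((-6905 + 12891) + 36*(I*sqrt(166))) + 25583 = (5986 + 36*I*sqrt(166)) + 25583 = 31569 + 36*I*sqrt(166)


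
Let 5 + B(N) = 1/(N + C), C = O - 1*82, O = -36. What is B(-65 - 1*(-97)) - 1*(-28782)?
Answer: 2474821/86 ≈ 28777.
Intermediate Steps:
C = -118 (C = -36 - 1*82 = -36 - 82 = -118)
B(N) = -5 + 1/(-118 + N) (B(N) = -5 + 1/(N - 118) = -5 + 1/(-118 + N))
B(-65 - 1*(-97)) - 1*(-28782) = (591 - 5*(-65 - 1*(-97)))/(-118 + (-65 - 1*(-97))) - 1*(-28782) = (591 - 5*(-65 + 97))/(-118 + (-65 + 97)) + 28782 = (591 - 5*32)/(-118 + 32) + 28782 = (591 - 160)/(-86) + 28782 = -1/86*431 + 28782 = -431/86 + 28782 = 2474821/86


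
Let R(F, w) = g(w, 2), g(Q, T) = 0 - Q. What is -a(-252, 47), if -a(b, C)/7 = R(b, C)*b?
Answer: 82908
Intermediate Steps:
g(Q, T) = -Q
R(F, w) = -w
a(b, C) = 7*C*b (a(b, C) = -7*(-C)*b = -(-7)*C*b = 7*C*b)
-a(-252, 47) = -7*47*(-252) = -1*(-82908) = 82908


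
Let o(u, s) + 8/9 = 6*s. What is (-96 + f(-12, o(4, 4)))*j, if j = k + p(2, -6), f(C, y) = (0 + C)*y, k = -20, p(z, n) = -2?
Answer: 24640/3 ≈ 8213.3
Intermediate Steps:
o(u, s) = -8/9 + 6*s
f(C, y) = C*y
j = -22 (j = -20 - 2 = -22)
(-96 + f(-12, o(4, 4)))*j = (-96 - 12*(-8/9 + 6*4))*(-22) = (-96 - 12*(-8/9 + 24))*(-22) = (-96 - 12*208/9)*(-22) = (-96 - 832/3)*(-22) = -1120/3*(-22) = 24640/3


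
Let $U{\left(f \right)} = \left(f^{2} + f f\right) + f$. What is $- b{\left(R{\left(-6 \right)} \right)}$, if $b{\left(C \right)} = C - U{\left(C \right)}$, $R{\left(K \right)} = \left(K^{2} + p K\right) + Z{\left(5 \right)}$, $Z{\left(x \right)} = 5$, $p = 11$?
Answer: $1250$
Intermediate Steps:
$U{\left(f \right)} = f + 2 f^{2}$ ($U{\left(f \right)} = \left(f^{2} + f^{2}\right) + f = 2 f^{2} + f = f + 2 f^{2}$)
$R{\left(K \right)} = 5 + K^{2} + 11 K$ ($R{\left(K \right)} = \left(K^{2} + 11 K\right) + 5 = 5 + K^{2} + 11 K$)
$b{\left(C \right)} = C - C \left(1 + 2 C\right)$
$- b{\left(R{\left(-6 \right)} \right)} = - \left(-2\right) \left(5 + \left(-6\right)^{2} + 11 \left(-6\right)\right)^{2} = - \left(-2\right) \left(5 + 36 - 66\right)^{2} = - \left(-2\right) \left(-25\right)^{2} = - \left(-2\right) 625 = \left(-1\right) \left(-1250\right) = 1250$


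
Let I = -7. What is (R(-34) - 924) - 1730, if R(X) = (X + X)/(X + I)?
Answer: -108746/41 ≈ -2652.3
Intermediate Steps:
R(X) = 2*X/(-7 + X) (R(X) = (X + X)/(X - 7) = (2*X)/(-7 + X) = 2*X/(-7 + X))
(R(-34) - 924) - 1730 = (2*(-34)/(-7 - 34) - 924) - 1730 = (2*(-34)/(-41) - 924) - 1730 = (2*(-34)*(-1/41) - 924) - 1730 = (68/41 - 924) - 1730 = -37816/41 - 1730 = -108746/41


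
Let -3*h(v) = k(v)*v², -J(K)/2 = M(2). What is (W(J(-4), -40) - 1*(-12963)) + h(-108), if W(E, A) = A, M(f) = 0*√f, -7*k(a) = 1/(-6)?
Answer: 89813/7 ≈ 12830.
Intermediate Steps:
k(a) = 1/42 (k(a) = -⅐/(-6) = -⅐*(-⅙) = 1/42)
M(f) = 0
J(K) = 0 (J(K) = -2*0 = 0)
h(v) = -v²/126
(W(J(-4), -40) - 1*(-12963)) + h(-108) = (-40 - 1*(-12963)) - 1/126*(-108)² = (-40 + 12963) - 1/126*11664 = 12923 - 648/7 = 89813/7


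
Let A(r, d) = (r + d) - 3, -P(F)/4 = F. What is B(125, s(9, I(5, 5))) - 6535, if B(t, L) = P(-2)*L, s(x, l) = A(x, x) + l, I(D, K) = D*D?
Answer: -6215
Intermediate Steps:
P(F) = -4*F
A(r, d) = -3 + d + r (A(r, d) = (d + r) - 3 = -3 + d + r)
I(D, K) = D²
s(x, l) = -3 + l + 2*x (s(x, l) = (-3 + x + x) + l = (-3 + 2*x) + l = -3 + l + 2*x)
B(t, L) = 8*L (B(t, L) = (-4*(-2))*L = 8*L)
B(125, s(9, I(5, 5))) - 6535 = 8*(-3 + 5² + 2*9) - 6535 = 8*(-3 + 25 + 18) - 6535 = 8*40 - 6535 = 320 - 6535 = -6215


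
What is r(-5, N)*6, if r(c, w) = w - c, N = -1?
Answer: 24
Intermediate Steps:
r(-5, N)*6 = (-1 - 1*(-5))*6 = (-1 + 5)*6 = 4*6 = 24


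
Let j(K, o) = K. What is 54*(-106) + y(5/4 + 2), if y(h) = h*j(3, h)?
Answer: -22857/4 ≈ -5714.3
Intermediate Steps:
y(h) = 3*h (y(h) = h*3 = 3*h)
54*(-106) + y(5/4 + 2) = 54*(-106) + 3*(5/4 + 2) = -5724 + 3*(5*(¼) + 2) = -5724 + 3*(5/4 + 2) = -5724 + 3*(13/4) = -5724 + 39/4 = -22857/4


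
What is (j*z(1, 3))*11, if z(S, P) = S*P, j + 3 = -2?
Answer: -165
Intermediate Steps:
j = -5 (j = -3 - 2 = -5)
z(S, P) = P*S
(j*z(1, 3))*11 = -15*11 = -165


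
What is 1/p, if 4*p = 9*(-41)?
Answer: -4/369 ≈ -0.010840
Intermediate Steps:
p = -369/4 (p = (9*(-41))/4 = (¼)*(-369) = -369/4 ≈ -92.250)
1/p = 1/(-369/4) = -4/369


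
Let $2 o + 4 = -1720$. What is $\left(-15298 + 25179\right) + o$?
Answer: $9019$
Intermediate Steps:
$o = -862$ ($o = -2 + \frac{1}{2} \left(-1720\right) = -2 - 860 = -862$)
$\left(-15298 + 25179\right) + o = \left(-15298 + 25179\right) - 862 = 9881 - 862 = 9019$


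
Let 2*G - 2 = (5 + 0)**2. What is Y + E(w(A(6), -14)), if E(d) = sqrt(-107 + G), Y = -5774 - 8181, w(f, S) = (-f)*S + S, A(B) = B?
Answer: -13955 + I*sqrt(374)/2 ≈ -13955.0 + 9.6695*I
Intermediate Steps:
G = 27/2 (G = 1 + (5 + 0)**2/2 = 1 + (1/2)*5**2 = 1 + (1/2)*25 = 1 + 25/2 = 27/2 ≈ 13.500)
w(f, S) = S - S*f (w(f, S) = -S*f + S = S - S*f)
Y = -13955
E(d) = I*sqrt(374)/2 (E(d) = sqrt(-107 + 27/2) = sqrt(-187/2) = I*sqrt(374)/2)
Y + E(w(A(6), -14)) = -13955 + I*sqrt(374)/2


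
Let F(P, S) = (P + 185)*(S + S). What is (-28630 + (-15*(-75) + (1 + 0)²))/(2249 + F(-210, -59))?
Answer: -9168/1733 ≈ -5.2902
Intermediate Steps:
F(P, S) = 2*S*(185 + P) (F(P, S) = (185 + P)*(2*S) = 2*S*(185 + P))
(-28630 + (-15*(-75) + (1 + 0)²))/(2249 + F(-210, -59)) = (-28630 + (-15*(-75) + (1 + 0)²))/(2249 + 2*(-59)*(185 - 210)) = (-28630 + (1125 + 1²))/(2249 + 2*(-59)*(-25)) = (-28630 + (1125 + 1))/(2249 + 2950) = (-28630 + 1126)/5199 = -27504*1/5199 = -9168/1733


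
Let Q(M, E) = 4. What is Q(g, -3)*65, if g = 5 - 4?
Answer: 260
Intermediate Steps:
g = 1
Q(g, -3)*65 = 4*65 = 260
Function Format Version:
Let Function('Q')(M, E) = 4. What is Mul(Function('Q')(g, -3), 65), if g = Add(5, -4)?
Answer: 260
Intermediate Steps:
g = 1
Mul(Function('Q')(g, -3), 65) = Mul(4, 65) = 260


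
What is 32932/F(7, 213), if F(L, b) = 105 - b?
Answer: -8233/27 ≈ -304.93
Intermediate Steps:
32932/F(7, 213) = 32932/(105 - 1*213) = 32932/(105 - 213) = 32932/(-108) = 32932*(-1/108) = -8233/27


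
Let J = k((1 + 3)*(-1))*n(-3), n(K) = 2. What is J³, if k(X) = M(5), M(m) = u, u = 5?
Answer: 1000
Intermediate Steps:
M(m) = 5
k(X) = 5
J = 10 (J = 5*2 = 10)
J³ = 10³ = 1000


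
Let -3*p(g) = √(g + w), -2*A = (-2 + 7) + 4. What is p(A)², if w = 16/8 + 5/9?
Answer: -35/162 ≈ -0.21605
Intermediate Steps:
w = 23/9 (w = 16*(⅛) + 5*(⅑) = 2 + 5/9 = 23/9 ≈ 2.5556)
A = -9/2 (A = -((-2 + 7) + 4)/2 = -(5 + 4)/2 = -½*9 = -9/2 ≈ -4.5000)
p(g) = -√(23/9 + g)/3 (p(g) = -√(g + 23/9)/3 = -√(23/9 + g)/3)
p(A)² = (-√(23 + 9*(-9/2))/9)² = (-√(23 - 81/2)/9)² = (-I*√70/18)² = -35/162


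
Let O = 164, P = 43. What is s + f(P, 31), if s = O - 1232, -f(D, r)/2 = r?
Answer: -1130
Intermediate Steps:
f(D, r) = -2*r
s = -1068 (s = 164 - 1232 = -1068)
s + f(P, 31) = -1068 - 2*31 = -1068 - 62 = -1130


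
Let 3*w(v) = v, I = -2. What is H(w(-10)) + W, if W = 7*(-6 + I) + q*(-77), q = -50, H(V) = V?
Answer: 11372/3 ≈ 3790.7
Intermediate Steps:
w(v) = v/3
W = 3794 (W = 7*(-6 - 2) - 50*(-77) = 7*(-8) + 3850 = -56 + 3850 = 3794)
H(w(-10)) + W = (1/3)*(-10) + 3794 = -10/3 + 3794 = 11372/3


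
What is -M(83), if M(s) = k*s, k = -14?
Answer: 1162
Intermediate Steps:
M(s) = -14*s
-M(83) = -(-14)*83 = -1*(-1162) = 1162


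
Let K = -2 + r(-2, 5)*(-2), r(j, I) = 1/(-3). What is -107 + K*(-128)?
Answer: 191/3 ≈ 63.667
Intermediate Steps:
r(j, I) = -⅓
K = -4/3 (K = -2 - ⅓*(-2) = -2 + ⅔ = -4/3 ≈ -1.3333)
-107 + K*(-128) = -107 - 4/3*(-128) = -107 + 512/3 = 191/3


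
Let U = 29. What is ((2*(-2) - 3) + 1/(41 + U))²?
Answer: 239121/4900 ≈ 48.800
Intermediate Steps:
((2*(-2) - 3) + 1/(41 + U))² = ((2*(-2) - 3) + 1/(41 + 29))² = ((-4 - 3) + 1/70)² = (-7 + 1/70)² = (-489/70)² = 239121/4900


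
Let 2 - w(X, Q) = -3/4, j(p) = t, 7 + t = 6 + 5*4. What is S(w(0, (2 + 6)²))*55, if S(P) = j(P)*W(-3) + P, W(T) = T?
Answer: -11935/4 ≈ -2983.8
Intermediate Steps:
t = 19 (t = -7 + (6 + 5*4) = -7 + (6 + 20) = -7 + 26 = 19)
j(p) = 19
w(X, Q) = 11/4 (w(X, Q) = 2 - (-3)/4 = 2 - 1*(-¾) = 2 + ¾ = 11/4)
S(P) = -57 + P (S(P) = 19*(-3) + P = -57 + P)
S(w(0, (2 + 6)²))*55 = (-57 + 11/4)*55 = -217/4*55 = -11935/4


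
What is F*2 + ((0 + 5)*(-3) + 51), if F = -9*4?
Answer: -36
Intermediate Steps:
F = -36
F*2 + ((0 + 5)*(-3) + 51) = -36*2 + ((0 + 5)*(-3) + 51) = -72 + (5*(-3) + 51) = -72 + (-15 + 51) = -72 + 36 = -36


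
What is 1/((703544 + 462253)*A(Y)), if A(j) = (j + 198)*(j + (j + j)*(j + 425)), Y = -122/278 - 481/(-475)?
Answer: 287822823765625/32578590996541000521794376 ≈ 8.8347e-12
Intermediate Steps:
Y = 37884/66025 (Y = -122*1/278 - 481*(-1/475) = -61/139 + 481/475 = 37884/66025 ≈ 0.57378)
A(j) = (198 + j)*(j + 2*j*(425 + j)) (A(j) = (198 + j)*(j + (2*j)*(425 + j)) = (198 + j)*(j + 2*j*(425 + j)))
1/((703544 + 462253)*A(Y)) = 1/((703544 + 462253)*((37884*(168498 + 2*(37884/66025)² + 1247*(37884/66025))/66025))) = 1/(1165797*((37884*(168498 + 2*(1435197456/4359300625) + 47241348/66025)/66025))) = 1/(1165797*((37884*(168498 + 2870394912/4359300625 + 47241348/66025)/66025))) = 1/(1165797*(((37884/66025)*(737655417107862/4359300625)))) = 1/(1165797*(27945337821714244008/287822823765625)) = (1/1165797)*(287822823765625/27945337821714244008) = 287822823765625/32578590996541000521794376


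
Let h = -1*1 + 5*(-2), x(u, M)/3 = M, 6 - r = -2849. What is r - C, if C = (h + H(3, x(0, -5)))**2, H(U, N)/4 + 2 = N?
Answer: -3386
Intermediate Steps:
r = 2855 (r = 6 - 1*(-2849) = 6 + 2849 = 2855)
x(u, M) = 3*M
H(U, N) = -8 + 4*N
h = -11 (h = -1 - 10 = -11)
C = 6241 (C = (-11 + (-8 + 4*(3*(-5))))**2 = (-11 + (-8 + 4*(-15)))**2 = (-11 + (-8 - 60))**2 = (-11 - 68)**2 = (-79)**2 = 6241)
r - C = 2855 - 1*6241 = 2855 - 6241 = -3386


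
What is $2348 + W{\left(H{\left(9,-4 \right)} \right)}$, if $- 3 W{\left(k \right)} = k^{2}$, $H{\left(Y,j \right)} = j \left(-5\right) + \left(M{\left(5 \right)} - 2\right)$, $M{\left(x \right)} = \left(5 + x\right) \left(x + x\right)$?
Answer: $- \frac{6880}{3} \approx -2293.3$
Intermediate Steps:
$M{\left(x \right)} = 2 x \left(5 + x\right)$ ($M{\left(x \right)} = \left(5 + x\right) 2 x = 2 x \left(5 + x\right)$)
$H{\left(Y,j \right)} = 98 - 5 j$ ($H{\left(Y,j \right)} = j \left(-5\right) - \left(2 - 10 \left(5 + 5\right)\right) = - 5 j - \left(2 - 100\right) = - 5 j + \left(100 - 2\right) = - 5 j + 98 = 98 - 5 j$)
$W{\left(k \right)} = - \frac{k^{2}}{3}$
$2348 + W{\left(H{\left(9,-4 \right)} \right)} = 2348 - \frac{\left(98 - -20\right)^{2}}{3} = 2348 - \frac{\left(98 + 20\right)^{2}}{3} = 2348 - \frac{118^{2}}{3} = 2348 - \frac{13924}{3} = - \frac{6880}{3}$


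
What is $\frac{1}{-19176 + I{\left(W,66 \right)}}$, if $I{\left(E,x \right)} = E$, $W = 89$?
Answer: $- \frac{1}{19087} \approx -5.2392 \cdot 10^{-5}$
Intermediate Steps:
$\frac{1}{-19176 + I{\left(W,66 \right)}} = \frac{1}{-19176 + 89} = \frac{1}{-19087} = - \frac{1}{19087}$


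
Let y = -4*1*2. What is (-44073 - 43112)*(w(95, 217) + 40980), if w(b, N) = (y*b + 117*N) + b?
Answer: -5728403240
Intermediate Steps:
y = -8 (y = -4*2 = -8)
w(b, N) = -7*b + 117*N (w(b, N) = (-8*b + 117*N) + b = -7*b + 117*N)
(-44073 - 43112)*(w(95, 217) + 40980) = (-44073 - 43112)*((-7*95 + 117*217) + 40980) = -87185*((-665 + 25389) + 40980) = -87185*(24724 + 40980) = -87185*65704 = -5728403240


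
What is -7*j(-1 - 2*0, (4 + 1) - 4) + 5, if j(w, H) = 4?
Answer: -23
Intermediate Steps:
-7*j(-1 - 2*0, (4 + 1) - 4) + 5 = -7*4 + 5 = -28 + 5 = -23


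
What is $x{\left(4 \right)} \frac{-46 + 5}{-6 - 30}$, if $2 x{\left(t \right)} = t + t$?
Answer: $\frac{41}{9} \approx 4.5556$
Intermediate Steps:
$x{\left(t \right)} = t$ ($x{\left(t \right)} = \frac{t + t}{2} = \frac{2 t}{2} = t$)
$x{\left(4 \right)} \frac{-46 + 5}{-6 - 30} = 4 \frac{-46 + 5}{-6 - 30} = 4 \left(- \frac{41}{-36}\right) = 4 \left(\left(-41\right) \left(- \frac{1}{36}\right)\right) = 4 \cdot \frac{41}{36} = \frac{41}{9}$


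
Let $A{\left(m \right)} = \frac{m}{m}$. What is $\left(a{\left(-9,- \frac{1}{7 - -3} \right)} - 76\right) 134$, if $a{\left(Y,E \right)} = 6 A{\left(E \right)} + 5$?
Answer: $-8710$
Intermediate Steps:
$A{\left(m \right)} = 1$
$a{\left(Y,E \right)} = 11$ ($a{\left(Y,E \right)} = 6 \cdot 1 + 5 = 6 + 5 = 11$)
$\left(a{\left(-9,- \frac{1}{7 - -3} \right)} - 76\right) 134 = \left(11 - 76\right) 134 = \left(-65\right) 134 = -8710$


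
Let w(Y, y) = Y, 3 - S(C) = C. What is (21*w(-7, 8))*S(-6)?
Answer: -1323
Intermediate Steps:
S(C) = 3 - C
(21*w(-7, 8))*S(-6) = (21*(-7))*(3 - 1*(-6)) = -147*(3 + 6) = -147*9 = -1323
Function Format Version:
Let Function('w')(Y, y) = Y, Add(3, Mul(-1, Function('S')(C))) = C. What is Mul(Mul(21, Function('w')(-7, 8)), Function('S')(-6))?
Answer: -1323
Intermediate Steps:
Function('S')(C) = Add(3, Mul(-1, C))
Mul(Mul(21, Function('w')(-7, 8)), Function('S')(-6)) = Mul(Mul(21, -7), Add(3, Mul(-1, -6))) = Mul(-147, Add(3, 6)) = Mul(-147, 9) = -1323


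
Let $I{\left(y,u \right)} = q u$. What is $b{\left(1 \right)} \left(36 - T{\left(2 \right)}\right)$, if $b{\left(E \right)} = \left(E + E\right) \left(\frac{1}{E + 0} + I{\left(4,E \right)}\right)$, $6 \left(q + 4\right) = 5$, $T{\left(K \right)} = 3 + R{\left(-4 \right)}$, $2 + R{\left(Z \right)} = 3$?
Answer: $- \frac{416}{3} \approx -138.67$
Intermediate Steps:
$R{\left(Z \right)} = 1$ ($R{\left(Z \right)} = -2 + 3 = 1$)
$T{\left(K \right)} = 4$ ($T{\left(K \right)} = 3 + 1 = 4$)
$q = - \frac{19}{6}$ ($q = -4 + \frac{1}{6} \cdot 5 = -4 + \frac{5}{6} = - \frac{19}{6} \approx -3.1667$)
$I{\left(y,u \right)} = - \frac{19 u}{6}$
$b{\left(E \right)} = 2 E \left(\frac{1}{E} - \frac{19 E}{6}\right)$ ($b{\left(E \right)} = \left(E + E\right) \left(\frac{1}{E + 0} - \frac{19 E}{6}\right) = 2 E \left(\frac{1}{E} - \frac{19 E}{6}\right)$)
$b{\left(1 \right)} \left(36 - T{\left(2 \right)}\right) = \left(2 - \frac{19 \cdot 1^{2}}{3}\right) \left(36 - 4\right) = \left(2 - \frac{19}{3}\right) \left(36 - 4\right) = \left(2 - \frac{19}{3}\right) 32 = \left(- \frac{13}{3}\right) 32 = - \frac{416}{3}$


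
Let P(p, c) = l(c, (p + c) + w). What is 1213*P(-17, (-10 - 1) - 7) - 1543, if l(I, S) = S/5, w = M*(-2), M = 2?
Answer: -55022/5 ≈ -11004.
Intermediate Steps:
w = -4 (w = 2*(-2) = -4)
l(I, S) = S/5 (l(I, S) = S*(⅕) = S/5)
P(p, c) = -⅘ + c/5 + p/5 (P(p, c) = ((p + c) - 4)/5 = ((c + p) - 4)/5 = (-4 + c + p)/5 = -⅘ + c/5 + p/5)
1213*P(-17, (-10 - 1) - 7) - 1543 = 1213*(-⅘ + ((-10 - 1) - 7)/5 + (⅕)*(-17)) - 1543 = 1213*(-⅘ + (-11 - 7)/5 - 17/5) - 1543 = 1213*(-⅘ + (⅕)*(-18) - 17/5) - 1543 = 1213*(-⅘ - 18/5 - 17/5) - 1543 = 1213*(-39/5) - 1543 = -47307/5 - 1543 = -55022/5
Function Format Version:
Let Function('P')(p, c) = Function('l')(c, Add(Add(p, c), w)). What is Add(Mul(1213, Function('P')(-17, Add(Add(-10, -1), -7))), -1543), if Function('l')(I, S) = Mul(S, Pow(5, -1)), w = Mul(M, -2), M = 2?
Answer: Rational(-55022, 5) ≈ -11004.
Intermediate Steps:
w = -4 (w = Mul(2, -2) = -4)
Function('l')(I, S) = Mul(Rational(1, 5), S) (Function('l')(I, S) = Mul(S, Rational(1, 5)) = Mul(Rational(1, 5), S))
Function('P')(p, c) = Add(Rational(-4, 5), Mul(Rational(1, 5), c), Mul(Rational(1, 5), p)) (Function('P')(p, c) = Mul(Rational(1, 5), Add(Add(p, c), -4)) = Mul(Rational(1, 5), Add(Add(c, p), -4)) = Mul(Rational(1, 5), Add(-4, c, p)) = Add(Rational(-4, 5), Mul(Rational(1, 5), c), Mul(Rational(1, 5), p)))
Add(Mul(1213, Function('P')(-17, Add(Add(-10, -1), -7))), -1543) = Add(Mul(1213, Add(Rational(-4, 5), Mul(Rational(1, 5), Add(Add(-10, -1), -7)), Mul(Rational(1, 5), -17))), -1543) = Add(Mul(1213, Add(Rational(-4, 5), Mul(Rational(1, 5), Add(-11, -7)), Rational(-17, 5))), -1543) = Add(Mul(1213, Add(Rational(-4, 5), Mul(Rational(1, 5), -18), Rational(-17, 5))), -1543) = Add(Mul(1213, Add(Rational(-4, 5), Rational(-18, 5), Rational(-17, 5))), -1543) = Add(Mul(1213, Rational(-39, 5)), -1543) = Add(Rational(-47307, 5), -1543) = Rational(-55022, 5)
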